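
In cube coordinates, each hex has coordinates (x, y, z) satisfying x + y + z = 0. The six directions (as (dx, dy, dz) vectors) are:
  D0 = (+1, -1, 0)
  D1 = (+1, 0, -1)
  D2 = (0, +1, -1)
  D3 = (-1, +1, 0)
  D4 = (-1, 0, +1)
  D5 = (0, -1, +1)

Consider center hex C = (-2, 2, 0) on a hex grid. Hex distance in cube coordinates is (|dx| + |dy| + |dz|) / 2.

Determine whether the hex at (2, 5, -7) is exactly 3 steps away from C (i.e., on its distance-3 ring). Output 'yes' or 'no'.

Answer: no

Derivation:
|px - cx| = |2 - (-2)| = 4
|py - cy| = |5 - 2| = 3
|pz - cz| = |-7 - 0| = 7
distance = (4+3+7)/2 = 14/2 = 7
radius = 3; distance != radius -> no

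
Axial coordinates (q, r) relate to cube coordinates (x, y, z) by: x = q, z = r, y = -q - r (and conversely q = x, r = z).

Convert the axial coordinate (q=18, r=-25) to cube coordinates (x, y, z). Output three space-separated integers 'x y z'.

Answer: 18 7 -25

Derivation:
x = q = 18
z = r = -25
y = -x - z = -(18) - (-25) = 7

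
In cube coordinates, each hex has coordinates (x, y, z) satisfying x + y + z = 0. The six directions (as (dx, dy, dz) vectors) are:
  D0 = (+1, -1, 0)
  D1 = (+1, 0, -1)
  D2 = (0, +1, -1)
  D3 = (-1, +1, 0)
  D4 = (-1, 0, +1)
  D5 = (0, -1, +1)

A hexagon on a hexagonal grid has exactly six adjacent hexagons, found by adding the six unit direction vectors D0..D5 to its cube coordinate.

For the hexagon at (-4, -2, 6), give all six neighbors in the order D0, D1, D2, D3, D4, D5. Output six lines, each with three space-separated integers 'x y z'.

Answer: -3 -3 6
-3 -2 5
-4 -1 5
-5 -1 6
-5 -2 7
-4 -3 7

Derivation:
Center: (-4, -2, 6). Add each direction:
  D0: (-4, -2, 6) + (1, -1, 0) = (-3, -3, 6)
  D1: (-4, -2, 6) + (1, 0, -1) = (-3, -2, 5)
  D2: (-4, -2, 6) + (0, 1, -1) = (-4, -1, 5)
  D3: (-4, -2, 6) + (-1, 1, 0) = (-5, -1, 6)
  D4: (-4, -2, 6) + (-1, 0, 1) = (-5, -2, 7)
  D5: (-4, -2, 6) + (0, -1, 1) = (-4, -3, 7)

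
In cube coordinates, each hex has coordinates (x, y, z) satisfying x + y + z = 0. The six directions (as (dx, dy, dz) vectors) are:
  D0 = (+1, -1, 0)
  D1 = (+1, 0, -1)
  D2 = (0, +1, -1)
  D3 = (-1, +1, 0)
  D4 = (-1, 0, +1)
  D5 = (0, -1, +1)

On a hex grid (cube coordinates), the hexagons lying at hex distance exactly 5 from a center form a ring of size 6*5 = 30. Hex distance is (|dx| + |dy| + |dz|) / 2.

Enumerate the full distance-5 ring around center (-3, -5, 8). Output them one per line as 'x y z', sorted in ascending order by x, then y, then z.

Answer: -8 -5 13
-8 -4 12
-8 -3 11
-8 -2 10
-8 -1 9
-8 0 8
-7 -6 13
-7 0 7
-6 -7 13
-6 0 6
-5 -8 13
-5 0 5
-4 -9 13
-4 0 4
-3 -10 13
-3 0 3
-2 -10 12
-2 -1 3
-1 -10 11
-1 -2 3
0 -10 10
0 -3 3
1 -10 9
1 -4 3
2 -10 8
2 -9 7
2 -8 6
2 -7 5
2 -6 4
2 -5 3

Derivation:
Walk ring at distance 5 from (-3, -5, 8):
Start at center + D4*5 = (-8, -5, 13)
  hex 0: (-8, -5, 13)
  hex 1: (-7, -6, 13)
  hex 2: (-6, -7, 13)
  hex 3: (-5, -8, 13)
  hex 4: (-4, -9, 13)
  hex 5: (-3, -10, 13)
  hex 6: (-2, -10, 12)
  hex 7: (-1, -10, 11)
  hex 8: (0, -10, 10)
  hex 9: (1, -10, 9)
  hex 10: (2, -10, 8)
  hex 11: (2, -9, 7)
  hex 12: (2, -8, 6)
  hex 13: (2, -7, 5)
  hex 14: (2, -6, 4)
  hex 15: (2, -5, 3)
  hex 16: (1, -4, 3)
  hex 17: (0, -3, 3)
  hex 18: (-1, -2, 3)
  hex 19: (-2, -1, 3)
  hex 20: (-3, 0, 3)
  hex 21: (-4, 0, 4)
  hex 22: (-5, 0, 5)
  hex 23: (-6, 0, 6)
  hex 24: (-7, 0, 7)
  hex 25: (-8, 0, 8)
  hex 26: (-8, -1, 9)
  hex 27: (-8, -2, 10)
  hex 28: (-8, -3, 11)
  hex 29: (-8, -4, 12)
Sorted: 30 hexes.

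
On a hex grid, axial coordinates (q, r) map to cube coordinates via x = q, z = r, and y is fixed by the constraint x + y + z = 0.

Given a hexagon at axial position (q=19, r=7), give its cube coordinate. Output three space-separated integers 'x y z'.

x = q = 19
z = r = 7
y = -x - z = -(19) - (7) = -26

Answer: 19 -26 7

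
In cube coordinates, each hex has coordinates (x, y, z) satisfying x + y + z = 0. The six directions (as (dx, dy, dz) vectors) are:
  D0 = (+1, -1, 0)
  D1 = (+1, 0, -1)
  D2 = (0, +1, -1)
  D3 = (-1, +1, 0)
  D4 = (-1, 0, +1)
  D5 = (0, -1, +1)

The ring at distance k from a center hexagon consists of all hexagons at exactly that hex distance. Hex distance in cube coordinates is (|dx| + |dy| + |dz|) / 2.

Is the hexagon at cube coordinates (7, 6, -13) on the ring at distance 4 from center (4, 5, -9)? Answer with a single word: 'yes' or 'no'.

Answer: yes

Derivation:
|px - cx| = |7 - 4| = 3
|py - cy| = |6 - 5| = 1
|pz - cz| = |-13 - (-9)| = 4
distance = (3+1+4)/2 = 8/2 = 4
radius = 4; distance == radius -> yes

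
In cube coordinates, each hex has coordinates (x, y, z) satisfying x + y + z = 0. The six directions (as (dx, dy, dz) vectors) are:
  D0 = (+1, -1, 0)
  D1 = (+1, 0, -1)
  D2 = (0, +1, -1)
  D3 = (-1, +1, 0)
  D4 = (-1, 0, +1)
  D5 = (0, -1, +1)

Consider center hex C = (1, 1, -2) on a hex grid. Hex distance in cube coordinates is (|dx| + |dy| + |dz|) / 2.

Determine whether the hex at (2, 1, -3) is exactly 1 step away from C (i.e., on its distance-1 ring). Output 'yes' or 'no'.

|px - cx| = |2 - 1| = 1
|py - cy| = |1 - 1| = 0
|pz - cz| = |-3 - (-2)| = 1
distance = (1+0+1)/2 = 2/2 = 1
radius = 1; distance == radius -> yes

Answer: yes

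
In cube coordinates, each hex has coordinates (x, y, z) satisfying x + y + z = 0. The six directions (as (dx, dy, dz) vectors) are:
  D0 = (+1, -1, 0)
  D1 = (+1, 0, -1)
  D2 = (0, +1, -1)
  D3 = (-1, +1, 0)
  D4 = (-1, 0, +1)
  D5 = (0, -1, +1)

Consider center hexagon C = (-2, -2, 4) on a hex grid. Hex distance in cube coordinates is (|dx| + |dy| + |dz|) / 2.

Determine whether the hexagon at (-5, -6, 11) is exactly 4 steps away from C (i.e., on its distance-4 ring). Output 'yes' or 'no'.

|px - cx| = |-5 - (-2)| = 3
|py - cy| = |-6 - (-2)| = 4
|pz - cz| = |11 - 4| = 7
distance = (3+4+7)/2 = 14/2 = 7
radius = 4; distance != radius -> no

Answer: no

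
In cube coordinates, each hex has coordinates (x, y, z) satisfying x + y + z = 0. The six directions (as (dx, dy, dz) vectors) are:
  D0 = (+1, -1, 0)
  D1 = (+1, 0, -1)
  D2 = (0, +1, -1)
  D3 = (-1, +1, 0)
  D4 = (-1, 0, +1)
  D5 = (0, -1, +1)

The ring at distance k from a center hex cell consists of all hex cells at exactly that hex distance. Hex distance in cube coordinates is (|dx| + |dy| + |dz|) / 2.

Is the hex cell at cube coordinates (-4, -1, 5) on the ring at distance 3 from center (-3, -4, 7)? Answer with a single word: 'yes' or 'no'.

|px - cx| = |-4 - (-3)| = 1
|py - cy| = |-1 - (-4)| = 3
|pz - cz| = |5 - 7| = 2
distance = (1+3+2)/2 = 6/2 = 3
radius = 3; distance == radius -> yes

Answer: yes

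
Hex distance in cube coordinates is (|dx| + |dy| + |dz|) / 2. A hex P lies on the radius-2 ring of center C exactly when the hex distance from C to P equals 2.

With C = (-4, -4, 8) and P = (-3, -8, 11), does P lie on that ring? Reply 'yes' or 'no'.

|px - cx| = |-3 - (-4)| = 1
|py - cy| = |-8 - (-4)| = 4
|pz - cz| = |11 - 8| = 3
distance = (1+4+3)/2 = 8/2 = 4
radius = 2; distance != radius -> no

Answer: no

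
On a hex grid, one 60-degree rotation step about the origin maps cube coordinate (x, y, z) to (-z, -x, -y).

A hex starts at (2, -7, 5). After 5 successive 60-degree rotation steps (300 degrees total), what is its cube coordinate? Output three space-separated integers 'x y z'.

Start: (2, -7, 5)
Step 1: (2, -7, 5) -> (-(5), -(2), -(-7)) = (-5, -2, 7)
Step 2: (-5, -2, 7) -> (-(7), -(-5), -(-2)) = (-7, 5, 2)
Step 3: (-7, 5, 2) -> (-(2), -(-7), -(5)) = (-2, 7, -5)
Step 4: (-2, 7, -5) -> (-(-5), -(-2), -(7)) = (5, 2, -7)
Step 5: (5, 2, -7) -> (-(-7), -(5), -(2)) = (7, -5, -2)

Answer: 7 -5 -2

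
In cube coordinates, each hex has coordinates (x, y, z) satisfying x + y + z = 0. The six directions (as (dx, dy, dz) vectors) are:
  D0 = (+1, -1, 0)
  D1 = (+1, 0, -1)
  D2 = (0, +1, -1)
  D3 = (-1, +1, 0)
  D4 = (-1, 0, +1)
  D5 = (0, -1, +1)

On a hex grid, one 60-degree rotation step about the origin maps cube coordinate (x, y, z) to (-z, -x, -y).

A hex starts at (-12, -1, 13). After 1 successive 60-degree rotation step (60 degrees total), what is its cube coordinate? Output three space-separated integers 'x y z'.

Answer: -13 12 1

Derivation:
Start: (-12, -1, 13)
Step 1: (-12, -1, 13) -> (-(13), -(-12), -(-1)) = (-13, 12, 1)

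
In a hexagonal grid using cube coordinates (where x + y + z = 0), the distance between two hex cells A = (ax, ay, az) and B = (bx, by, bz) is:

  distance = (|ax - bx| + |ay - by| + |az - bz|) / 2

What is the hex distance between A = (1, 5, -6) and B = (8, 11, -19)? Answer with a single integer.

Answer: 13

Derivation:
|ax - bx| = |1 - 8| = 7
|ay - by| = |5 - 11| = 6
|az - bz| = |-6 - (-19)| = 13
distance = (7 + 6 + 13) / 2 = 26 / 2 = 13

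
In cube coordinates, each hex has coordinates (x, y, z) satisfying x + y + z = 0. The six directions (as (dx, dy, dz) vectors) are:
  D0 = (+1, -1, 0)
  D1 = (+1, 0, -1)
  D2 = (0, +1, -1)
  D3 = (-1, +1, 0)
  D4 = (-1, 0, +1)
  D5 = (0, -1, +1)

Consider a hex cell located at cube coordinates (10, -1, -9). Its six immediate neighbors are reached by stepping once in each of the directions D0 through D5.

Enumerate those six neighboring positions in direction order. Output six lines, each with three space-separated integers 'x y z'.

Answer: 11 -2 -9
11 -1 -10
10 0 -10
9 0 -9
9 -1 -8
10 -2 -8

Derivation:
Center: (10, -1, -9). Add each direction:
  D0: (10, -1, -9) + (1, -1, 0) = (11, -2, -9)
  D1: (10, -1, -9) + (1, 0, -1) = (11, -1, -10)
  D2: (10, -1, -9) + (0, 1, -1) = (10, 0, -10)
  D3: (10, -1, -9) + (-1, 1, 0) = (9, 0, -9)
  D4: (10, -1, -9) + (-1, 0, 1) = (9, -1, -8)
  D5: (10, -1, -9) + (0, -1, 1) = (10, -2, -8)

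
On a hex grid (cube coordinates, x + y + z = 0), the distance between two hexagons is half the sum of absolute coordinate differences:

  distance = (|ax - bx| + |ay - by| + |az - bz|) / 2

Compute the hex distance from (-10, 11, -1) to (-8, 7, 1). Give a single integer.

Answer: 4

Derivation:
|ax - bx| = |-10 - (-8)| = 2
|ay - by| = |11 - 7| = 4
|az - bz| = |-1 - 1| = 2
distance = (2 + 4 + 2) / 2 = 8 / 2 = 4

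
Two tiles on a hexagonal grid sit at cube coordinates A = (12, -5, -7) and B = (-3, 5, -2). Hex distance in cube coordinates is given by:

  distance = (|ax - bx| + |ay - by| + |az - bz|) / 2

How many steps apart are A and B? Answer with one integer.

Answer: 15

Derivation:
|ax - bx| = |12 - (-3)| = 15
|ay - by| = |-5 - 5| = 10
|az - bz| = |-7 - (-2)| = 5
distance = (15 + 10 + 5) / 2 = 30 / 2 = 15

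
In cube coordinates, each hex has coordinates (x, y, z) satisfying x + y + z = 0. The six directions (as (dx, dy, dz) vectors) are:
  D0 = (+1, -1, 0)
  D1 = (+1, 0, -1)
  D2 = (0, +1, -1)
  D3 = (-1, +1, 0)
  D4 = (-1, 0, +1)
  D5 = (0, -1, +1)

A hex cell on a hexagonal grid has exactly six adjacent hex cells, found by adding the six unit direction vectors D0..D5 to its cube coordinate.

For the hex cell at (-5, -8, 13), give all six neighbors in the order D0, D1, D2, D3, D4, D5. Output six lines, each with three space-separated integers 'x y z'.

Center: (-5, -8, 13). Add each direction:
  D0: (-5, -8, 13) + (1, -1, 0) = (-4, -9, 13)
  D1: (-5, -8, 13) + (1, 0, -1) = (-4, -8, 12)
  D2: (-5, -8, 13) + (0, 1, -1) = (-5, -7, 12)
  D3: (-5, -8, 13) + (-1, 1, 0) = (-6, -7, 13)
  D4: (-5, -8, 13) + (-1, 0, 1) = (-6, -8, 14)
  D5: (-5, -8, 13) + (0, -1, 1) = (-5, -9, 14)

Answer: -4 -9 13
-4 -8 12
-5 -7 12
-6 -7 13
-6 -8 14
-5 -9 14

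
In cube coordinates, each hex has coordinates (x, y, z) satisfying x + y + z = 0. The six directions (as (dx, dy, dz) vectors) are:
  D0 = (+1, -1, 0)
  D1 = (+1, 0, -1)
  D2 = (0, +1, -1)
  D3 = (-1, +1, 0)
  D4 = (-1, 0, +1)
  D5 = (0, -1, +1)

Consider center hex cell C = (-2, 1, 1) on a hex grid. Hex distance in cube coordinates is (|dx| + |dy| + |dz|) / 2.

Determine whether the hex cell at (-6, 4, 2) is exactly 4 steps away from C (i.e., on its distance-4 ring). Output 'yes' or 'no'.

Answer: yes

Derivation:
|px - cx| = |-6 - (-2)| = 4
|py - cy| = |4 - 1| = 3
|pz - cz| = |2 - 1| = 1
distance = (4+3+1)/2 = 8/2 = 4
radius = 4; distance == radius -> yes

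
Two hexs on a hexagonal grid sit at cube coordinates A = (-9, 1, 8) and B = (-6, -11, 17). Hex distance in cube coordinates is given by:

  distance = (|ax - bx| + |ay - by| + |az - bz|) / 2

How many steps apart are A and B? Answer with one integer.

Answer: 12

Derivation:
|ax - bx| = |-9 - (-6)| = 3
|ay - by| = |1 - (-11)| = 12
|az - bz| = |8 - 17| = 9
distance = (3 + 12 + 9) / 2 = 24 / 2 = 12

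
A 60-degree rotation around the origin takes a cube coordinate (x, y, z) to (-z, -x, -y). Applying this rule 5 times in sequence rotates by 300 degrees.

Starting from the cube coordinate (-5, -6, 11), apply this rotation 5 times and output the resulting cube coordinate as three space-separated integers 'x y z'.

Answer: 6 -11 5

Derivation:
Start: (-5, -6, 11)
Step 1: (-5, -6, 11) -> (-(11), -(-5), -(-6)) = (-11, 5, 6)
Step 2: (-11, 5, 6) -> (-(6), -(-11), -(5)) = (-6, 11, -5)
Step 3: (-6, 11, -5) -> (-(-5), -(-6), -(11)) = (5, 6, -11)
Step 4: (5, 6, -11) -> (-(-11), -(5), -(6)) = (11, -5, -6)
Step 5: (11, -5, -6) -> (-(-6), -(11), -(-5)) = (6, -11, 5)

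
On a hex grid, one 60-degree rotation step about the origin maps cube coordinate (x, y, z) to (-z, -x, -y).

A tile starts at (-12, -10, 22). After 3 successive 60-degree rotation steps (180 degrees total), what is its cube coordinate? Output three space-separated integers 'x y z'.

Answer: 12 10 -22

Derivation:
Start: (-12, -10, 22)
Step 1: (-12, -10, 22) -> (-(22), -(-12), -(-10)) = (-22, 12, 10)
Step 2: (-22, 12, 10) -> (-(10), -(-22), -(12)) = (-10, 22, -12)
Step 3: (-10, 22, -12) -> (-(-12), -(-10), -(22)) = (12, 10, -22)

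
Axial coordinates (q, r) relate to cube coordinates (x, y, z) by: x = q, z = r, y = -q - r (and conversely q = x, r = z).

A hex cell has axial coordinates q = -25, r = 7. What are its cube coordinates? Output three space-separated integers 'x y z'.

Answer: -25 18 7

Derivation:
x = q = -25
z = r = 7
y = -x - z = -(-25) - (7) = 18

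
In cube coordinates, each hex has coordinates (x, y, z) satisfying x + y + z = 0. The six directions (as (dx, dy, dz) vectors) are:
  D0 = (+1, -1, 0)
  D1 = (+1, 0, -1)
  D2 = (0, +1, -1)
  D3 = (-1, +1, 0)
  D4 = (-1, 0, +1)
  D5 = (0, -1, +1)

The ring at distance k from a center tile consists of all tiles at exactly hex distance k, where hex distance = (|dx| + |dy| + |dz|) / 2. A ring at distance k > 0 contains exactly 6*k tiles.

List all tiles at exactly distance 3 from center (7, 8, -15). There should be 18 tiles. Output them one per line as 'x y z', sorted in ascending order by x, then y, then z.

Walk ring at distance 3 from (7, 8, -15):
Start at center + D4*3 = (4, 8, -12)
  hex 0: (4, 8, -12)
  hex 1: (5, 7, -12)
  hex 2: (6, 6, -12)
  hex 3: (7, 5, -12)
  hex 4: (8, 5, -13)
  hex 5: (9, 5, -14)
  hex 6: (10, 5, -15)
  hex 7: (10, 6, -16)
  hex 8: (10, 7, -17)
  hex 9: (10, 8, -18)
  hex 10: (9, 9, -18)
  hex 11: (8, 10, -18)
  hex 12: (7, 11, -18)
  hex 13: (6, 11, -17)
  hex 14: (5, 11, -16)
  hex 15: (4, 11, -15)
  hex 16: (4, 10, -14)
  hex 17: (4, 9, -13)
Sorted: 18 hexes.

Answer: 4 8 -12
4 9 -13
4 10 -14
4 11 -15
5 7 -12
5 11 -16
6 6 -12
6 11 -17
7 5 -12
7 11 -18
8 5 -13
8 10 -18
9 5 -14
9 9 -18
10 5 -15
10 6 -16
10 7 -17
10 8 -18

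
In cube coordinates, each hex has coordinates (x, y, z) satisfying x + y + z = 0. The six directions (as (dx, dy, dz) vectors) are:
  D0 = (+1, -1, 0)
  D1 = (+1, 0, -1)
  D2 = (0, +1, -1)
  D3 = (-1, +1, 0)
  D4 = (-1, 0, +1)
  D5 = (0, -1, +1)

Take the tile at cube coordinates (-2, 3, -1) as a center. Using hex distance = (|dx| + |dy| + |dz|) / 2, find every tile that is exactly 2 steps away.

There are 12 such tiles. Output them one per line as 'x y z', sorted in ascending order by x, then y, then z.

Answer: -4 3 1
-4 4 0
-4 5 -1
-3 2 1
-3 5 -2
-2 1 1
-2 5 -3
-1 1 0
-1 4 -3
0 1 -1
0 2 -2
0 3 -3

Derivation:
Walk ring at distance 2 from (-2, 3, -1):
Start at center + D4*2 = (-4, 3, 1)
  hex 0: (-4, 3, 1)
  hex 1: (-3, 2, 1)
  hex 2: (-2, 1, 1)
  hex 3: (-1, 1, 0)
  hex 4: (0, 1, -1)
  hex 5: (0, 2, -2)
  hex 6: (0, 3, -3)
  hex 7: (-1, 4, -3)
  hex 8: (-2, 5, -3)
  hex 9: (-3, 5, -2)
  hex 10: (-4, 5, -1)
  hex 11: (-4, 4, 0)
Sorted: 12 hexes.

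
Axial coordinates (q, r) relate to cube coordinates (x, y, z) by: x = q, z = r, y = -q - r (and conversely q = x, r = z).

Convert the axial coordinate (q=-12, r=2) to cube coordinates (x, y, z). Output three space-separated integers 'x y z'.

x = q = -12
z = r = 2
y = -x - z = -(-12) - (2) = 10

Answer: -12 10 2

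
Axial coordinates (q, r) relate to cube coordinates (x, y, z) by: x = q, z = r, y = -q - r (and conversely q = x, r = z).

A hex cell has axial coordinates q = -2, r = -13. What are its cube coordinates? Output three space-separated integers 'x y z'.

Answer: -2 15 -13

Derivation:
x = q = -2
z = r = -13
y = -x - z = -(-2) - (-13) = 15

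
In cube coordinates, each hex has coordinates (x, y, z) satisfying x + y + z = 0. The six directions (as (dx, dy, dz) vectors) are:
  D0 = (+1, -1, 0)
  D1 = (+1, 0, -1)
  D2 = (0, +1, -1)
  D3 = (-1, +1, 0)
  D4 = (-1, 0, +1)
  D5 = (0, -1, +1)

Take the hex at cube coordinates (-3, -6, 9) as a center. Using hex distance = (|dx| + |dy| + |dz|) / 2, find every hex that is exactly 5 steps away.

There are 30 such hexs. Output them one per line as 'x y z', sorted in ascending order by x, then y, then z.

Answer: -8 -6 14
-8 -5 13
-8 -4 12
-8 -3 11
-8 -2 10
-8 -1 9
-7 -7 14
-7 -1 8
-6 -8 14
-6 -1 7
-5 -9 14
-5 -1 6
-4 -10 14
-4 -1 5
-3 -11 14
-3 -1 4
-2 -11 13
-2 -2 4
-1 -11 12
-1 -3 4
0 -11 11
0 -4 4
1 -11 10
1 -5 4
2 -11 9
2 -10 8
2 -9 7
2 -8 6
2 -7 5
2 -6 4

Derivation:
Walk ring at distance 5 from (-3, -6, 9):
Start at center + D4*5 = (-8, -6, 14)
  hex 0: (-8, -6, 14)
  hex 1: (-7, -7, 14)
  hex 2: (-6, -8, 14)
  hex 3: (-5, -9, 14)
  hex 4: (-4, -10, 14)
  hex 5: (-3, -11, 14)
  hex 6: (-2, -11, 13)
  hex 7: (-1, -11, 12)
  hex 8: (0, -11, 11)
  hex 9: (1, -11, 10)
  hex 10: (2, -11, 9)
  hex 11: (2, -10, 8)
  hex 12: (2, -9, 7)
  hex 13: (2, -8, 6)
  hex 14: (2, -7, 5)
  hex 15: (2, -6, 4)
  hex 16: (1, -5, 4)
  hex 17: (0, -4, 4)
  hex 18: (-1, -3, 4)
  hex 19: (-2, -2, 4)
  hex 20: (-3, -1, 4)
  hex 21: (-4, -1, 5)
  hex 22: (-5, -1, 6)
  hex 23: (-6, -1, 7)
  hex 24: (-7, -1, 8)
  hex 25: (-8, -1, 9)
  hex 26: (-8, -2, 10)
  hex 27: (-8, -3, 11)
  hex 28: (-8, -4, 12)
  hex 29: (-8, -5, 13)
Sorted: 30 hexes.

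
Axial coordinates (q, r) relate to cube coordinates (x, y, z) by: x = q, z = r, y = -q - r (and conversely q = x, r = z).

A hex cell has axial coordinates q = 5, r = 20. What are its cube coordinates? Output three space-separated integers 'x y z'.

x = q = 5
z = r = 20
y = -x - z = -(5) - (20) = -25

Answer: 5 -25 20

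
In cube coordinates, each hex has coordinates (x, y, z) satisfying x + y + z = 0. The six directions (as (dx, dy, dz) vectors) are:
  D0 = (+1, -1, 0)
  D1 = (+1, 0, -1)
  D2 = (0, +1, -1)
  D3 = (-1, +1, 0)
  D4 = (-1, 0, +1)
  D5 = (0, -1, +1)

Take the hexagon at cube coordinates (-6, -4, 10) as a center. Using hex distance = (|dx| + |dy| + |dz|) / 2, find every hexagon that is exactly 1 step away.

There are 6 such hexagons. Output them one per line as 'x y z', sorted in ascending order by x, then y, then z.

Walk ring at distance 1 from (-6, -4, 10):
Start at center + D4*1 = (-7, -4, 11)
  hex 0: (-7, -4, 11)
  hex 1: (-6, -5, 11)
  hex 2: (-5, -5, 10)
  hex 3: (-5, -4, 9)
  hex 4: (-6, -3, 9)
  hex 5: (-7, -3, 10)
Sorted: 6 hexes.

Answer: -7 -4 11
-7 -3 10
-6 -5 11
-6 -3 9
-5 -5 10
-5 -4 9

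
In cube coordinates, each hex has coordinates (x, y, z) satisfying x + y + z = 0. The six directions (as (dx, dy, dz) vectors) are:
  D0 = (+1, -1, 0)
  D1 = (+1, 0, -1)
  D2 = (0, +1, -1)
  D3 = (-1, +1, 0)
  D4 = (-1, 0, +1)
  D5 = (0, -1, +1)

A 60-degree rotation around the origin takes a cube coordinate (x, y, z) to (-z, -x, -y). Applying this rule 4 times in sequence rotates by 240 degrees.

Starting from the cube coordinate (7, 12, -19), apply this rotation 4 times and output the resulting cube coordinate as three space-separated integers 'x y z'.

Start: (7, 12, -19)
Step 1: (7, 12, -19) -> (-(-19), -(7), -(12)) = (19, -7, -12)
Step 2: (19, -7, -12) -> (-(-12), -(19), -(-7)) = (12, -19, 7)
Step 3: (12, -19, 7) -> (-(7), -(12), -(-19)) = (-7, -12, 19)
Step 4: (-7, -12, 19) -> (-(19), -(-7), -(-12)) = (-19, 7, 12)

Answer: -19 7 12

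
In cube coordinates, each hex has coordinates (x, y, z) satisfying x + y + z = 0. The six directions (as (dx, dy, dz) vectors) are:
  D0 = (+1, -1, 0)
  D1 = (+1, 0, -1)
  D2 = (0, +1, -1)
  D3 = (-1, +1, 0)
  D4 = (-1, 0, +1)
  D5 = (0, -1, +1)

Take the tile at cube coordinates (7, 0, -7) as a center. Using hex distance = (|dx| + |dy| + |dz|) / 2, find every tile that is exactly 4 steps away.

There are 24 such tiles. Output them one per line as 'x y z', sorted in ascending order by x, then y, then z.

Answer: 3 0 -3
3 1 -4
3 2 -5
3 3 -6
3 4 -7
4 -1 -3
4 4 -8
5 -2 -3
5 4 -9
6 -3 -3
6 4 -10
7 -4 -3
7 4 -11
8 -4 -4
8 3 -11
9 -4 -5
9 2 -11
10 -4 -6
10 1 -11
11 -4 -7
11 -3 -8
11 -2 -9
11 -1 -10
11 0 -11

Derivation:
Walk ring at distance 4 from (7, 0, -7):
Start at center + D4*4 = (3, 0, -3)
  hex 0: (3, 0, -3)
  hex 1: (4, -1, -3)
  hex 2: (5, -2, -3)
  hex 3: (6, -3, -3)
  hex 4: (7, -4, -3)
  hex 5: (8, -4, -4)
  hex 6: (9, -4, -5)
  hex 7: (10, -4, -6)
  hex 8: (11, -4, -7)
  hex 9: (11, -3, -8)
  hex 10: (11, -2, -9)
  hex 11: (11, -1, -10)
  hex 12: (11, 0, -11)
  hex 13: (10, 1, -11)
  hex 14: (9, 2, -11)
  hex 15: (8, 3, -11)
  hex 16: (7, 4, -11)
  hex 17: (6, 4, -10)
  hex 18: (5, 4, -9)
  hex 19: (4, 4, -8)
  hex 20: (3, 4, -7)
  hex 21: (3, 3, -6)
  hex 22: (3, 2, -5)
  hex 23: (3, 1, -4)
Sorted: 24 hexes.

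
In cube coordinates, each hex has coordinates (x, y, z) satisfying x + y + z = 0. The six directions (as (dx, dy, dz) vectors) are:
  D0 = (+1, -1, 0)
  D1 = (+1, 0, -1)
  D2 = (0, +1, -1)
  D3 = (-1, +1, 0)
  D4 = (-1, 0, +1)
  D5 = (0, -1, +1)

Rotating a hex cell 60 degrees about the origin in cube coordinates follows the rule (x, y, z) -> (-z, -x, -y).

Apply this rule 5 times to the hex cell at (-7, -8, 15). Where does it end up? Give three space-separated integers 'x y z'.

Answer: 8 -15 7

Derivation:
Start: (-7, -8, 15)
Step 1: (-7, -8, 15) -> (-(15), -(-7), -(-8)) = (-15, 7, 8)
Step 2: (-15, 7, 8) -> (-(8), -(-15), -(7)) = (-8, 15, -7)
Step 3: (-8, 15, -7) -> (-(-7), -(-8), -(15)) = (7, 8, -15)
Step 4: (7, 8, -15) -> (-(-15), -(7), -(8)) = (15, -7, -8)
Step 5: (15, -7, -8) -> (-(-8), -(15), -(-7)) = (8, -15, 7)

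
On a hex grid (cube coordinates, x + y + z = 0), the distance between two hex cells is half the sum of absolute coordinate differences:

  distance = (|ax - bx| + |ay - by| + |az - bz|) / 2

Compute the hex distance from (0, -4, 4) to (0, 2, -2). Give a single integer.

Answer: 6

Derivation:
|ax - bx| = |0 - 0| = 0
|ay - by| = |-4 - 2| = 6
|az - bz| = |4 - (-2)| = 6
distance = (0 + 6 + 6) / 2 = 12 / 2 = 6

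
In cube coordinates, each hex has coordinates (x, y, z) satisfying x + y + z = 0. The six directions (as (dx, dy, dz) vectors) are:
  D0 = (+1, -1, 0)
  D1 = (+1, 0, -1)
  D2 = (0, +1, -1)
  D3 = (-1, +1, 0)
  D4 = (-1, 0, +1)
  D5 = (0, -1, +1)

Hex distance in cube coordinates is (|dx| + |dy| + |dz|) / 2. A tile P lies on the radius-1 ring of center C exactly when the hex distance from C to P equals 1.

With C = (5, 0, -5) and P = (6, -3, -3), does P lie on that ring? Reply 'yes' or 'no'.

Answer: no

Derivation:
|px - cx| = |6 - 5| = 1
|py - cy| = |-3 - 0| = 3
|pz - cz| = |-3 - (-5)| = 2
distance = (1+3+2)/2 = 6/2 = 3
radius = 1; distance != radius -> no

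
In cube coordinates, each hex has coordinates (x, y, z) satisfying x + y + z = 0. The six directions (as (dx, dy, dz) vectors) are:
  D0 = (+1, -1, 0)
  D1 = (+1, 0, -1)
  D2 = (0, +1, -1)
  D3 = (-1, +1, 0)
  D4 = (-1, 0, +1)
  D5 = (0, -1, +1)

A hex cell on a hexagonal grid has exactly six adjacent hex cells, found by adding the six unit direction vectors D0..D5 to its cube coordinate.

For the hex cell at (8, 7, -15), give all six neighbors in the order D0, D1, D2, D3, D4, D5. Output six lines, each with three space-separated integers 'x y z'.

Answer: 9 6 -15
9 7 -16
8 8 -16
7 8 -15
7 7 -14
8 6 -14

Derivation:
Center: (8, 7, -15). Add each direction:
  D0: (8, 7, -15) + (1, -1, 0) = (9, 6, -15)
  D1: (8, 7, -15) + (1, 0, -1) = (9, 7, -16)
  D2: (8, 7, -15) + (0, 1, -1) = (8, 8, -16)
  D3: (8, 7, -15) + (-1, 1, 0) = (7, 8, -15)
  D4: (8, 7, -15) + (-1, 0, 1) = (7, 7, -14)
  D5: (8, 7, -15) + (0, -1, 1) = (8, 6, -14)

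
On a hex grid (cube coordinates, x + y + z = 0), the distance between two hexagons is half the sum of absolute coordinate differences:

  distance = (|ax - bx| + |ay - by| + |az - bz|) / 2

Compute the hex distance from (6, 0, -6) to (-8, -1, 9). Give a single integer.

Answer: 15

Derivation:
|ax - bx| = |6 - (-8)| = 14
|ay - by| = |0 - (-1)| = 1
|az - bz| = |-6 - 9| = 15
distance = (14 + 1 + 15) / 2 = 30 / 2 = 15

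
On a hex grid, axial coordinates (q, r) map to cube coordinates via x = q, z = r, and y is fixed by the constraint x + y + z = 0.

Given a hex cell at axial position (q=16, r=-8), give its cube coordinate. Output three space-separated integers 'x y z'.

x = q = 16
z = r = -8
y = -x - z = -(16) - (-8) = -8

Answer: 16 -8 -8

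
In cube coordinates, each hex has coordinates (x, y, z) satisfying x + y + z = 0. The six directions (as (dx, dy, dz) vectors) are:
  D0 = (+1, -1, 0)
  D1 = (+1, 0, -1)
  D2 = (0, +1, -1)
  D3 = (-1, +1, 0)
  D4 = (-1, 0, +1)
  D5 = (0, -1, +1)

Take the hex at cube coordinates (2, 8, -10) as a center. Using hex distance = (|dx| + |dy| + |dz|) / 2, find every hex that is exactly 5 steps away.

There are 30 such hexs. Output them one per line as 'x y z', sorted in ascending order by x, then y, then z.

Answer: -3 8 -5
-3 9 -6
-3 10 -7
-3 11 -8
-3 12 -9
-3 13 -10
-2 7 -5
-2 13 -11
-1 6 -5
-1 13 -12
0 5 -5
0 13 -13
1 4 -5
1 13 -14
2 3 -5
2 13 -15
3 3 -6
3 12 -15
4 3 -7
4 11 -15
5 3 -8
5 10 -15
6 3 -9
6 9 -15
7 3 -10
7 4 -11
7 5 -12
7 6 -13
7 7 -14
7 8 -15

Derivation:
Walk ring at distance 5 from (2, 8, -10):
Start at center + D4*5 = (-3, 8, -5)
  hex 0: (-3, 8, -5)
  hex 1: (-2, 7, -5)
  hex 2: (-1, 6, -5)
  hex 3: (0, 5, -5)
  hex 4: (1, 4, -5)
  hex 5: (2, 3, -5)
  hex 6: (3, 3, -6)
  hex 7: (4, 3, -7)
  hex 8: (5, 3, -8)
  hex 9: (6, 3, -9)
  hex 10: (7, 3, -10)
  hex 11: (7, 4, -11)
  hex 12: (7, 5, -12)
  hex 13: (7, 6, -13)
  hex 14: (7, 7, -14)
  hex 15: (7, 8, -15)
  hex 16: (6, 9, -15)
  hex 17: (5, 10, -15)
  hex 18: (4, 11, -15)
  hex 19: (3, 12, -15)
  hex 20: (2, 13, -15)
  hex 21: (1, 13, -14)
  hex 22: (0, 13, -13)
  hex 23: (-1, 13, -12)
  hex 24: (-2, 13, -11)
  hex 25: (-3, 13, -10)
  hex 26: (-3, 12, -9)
  hex 27: (-3, 11, -8)
  hex 28: (-3, 10, -7)
  hex 29: (-3, 9, -6)
Sorted: 30 hexes.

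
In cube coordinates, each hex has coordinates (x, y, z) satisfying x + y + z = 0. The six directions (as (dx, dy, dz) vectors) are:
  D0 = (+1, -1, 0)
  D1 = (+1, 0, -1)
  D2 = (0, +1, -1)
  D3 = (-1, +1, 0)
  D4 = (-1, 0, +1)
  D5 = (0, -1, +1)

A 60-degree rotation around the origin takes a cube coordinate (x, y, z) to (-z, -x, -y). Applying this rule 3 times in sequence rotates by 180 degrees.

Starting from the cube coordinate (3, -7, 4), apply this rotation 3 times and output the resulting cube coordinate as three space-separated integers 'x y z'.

Answer: -3 7 -4

Derivation:
Start: (3, -7, 4)
Step 1: (3, -7, 4) -> (-(4), -(3), -(-7)) = (-4, -3, 7)
Step 2: (-4, -3, 7) -> (-(7), -(-4), -(-3)) = (-7, 4, 3)
Step 3: (-7, 4, 3) -> (-(3), -(-7), -(4)) = (-3, 7, -4)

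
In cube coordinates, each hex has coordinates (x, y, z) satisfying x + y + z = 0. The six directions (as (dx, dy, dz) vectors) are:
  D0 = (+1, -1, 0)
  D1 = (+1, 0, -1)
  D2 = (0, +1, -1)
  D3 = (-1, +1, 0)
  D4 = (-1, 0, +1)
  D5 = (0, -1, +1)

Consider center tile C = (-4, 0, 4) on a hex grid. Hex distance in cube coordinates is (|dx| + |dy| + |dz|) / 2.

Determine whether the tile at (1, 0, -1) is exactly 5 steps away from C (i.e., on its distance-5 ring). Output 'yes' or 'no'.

Answer: yes

Derivation:
|px - cx| = |1 - (-4)| = 5
|py - cy| = |0 - 0| = 0
|pz - cz| = |-1 - 4| = 5
distance = (5+0+5)/2 = 10/2 = 5
radius = 5; distance == radius -> yes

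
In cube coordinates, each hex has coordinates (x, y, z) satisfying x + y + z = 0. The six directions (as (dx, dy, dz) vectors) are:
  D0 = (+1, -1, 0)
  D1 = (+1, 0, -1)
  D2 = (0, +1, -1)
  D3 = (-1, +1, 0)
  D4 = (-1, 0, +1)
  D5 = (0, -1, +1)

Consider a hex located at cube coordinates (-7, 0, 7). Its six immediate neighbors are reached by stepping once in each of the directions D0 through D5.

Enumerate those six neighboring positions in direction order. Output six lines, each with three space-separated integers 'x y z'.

Answer: -6 -1 7
-6 0 6
-7 1 6
-8 1 7
-8 0 8
-7 -1 8

Derivation:
Center: (-7, 0, 7). Add each direction:
  D0: (-7, 0, 7) + (1, -1, 0) = (-6, -1, 7)
  D1: (-7, 0, 7) + (1, 0, -1) = (-6, 0, 6)
  D2: (-7, 0, 7) + (0, 1, -1) = (-7, 1, 6)
  D3: (-7, 0, 7) + (-1, 1, 0) = (-8, 1, 7)
  D4: (-7, 0, 7) + (-1, 0, 1) = (-8, 0, 8)
  D5: (-7, 0, 7) + (0, -1, 1) = (-7, -1, 8)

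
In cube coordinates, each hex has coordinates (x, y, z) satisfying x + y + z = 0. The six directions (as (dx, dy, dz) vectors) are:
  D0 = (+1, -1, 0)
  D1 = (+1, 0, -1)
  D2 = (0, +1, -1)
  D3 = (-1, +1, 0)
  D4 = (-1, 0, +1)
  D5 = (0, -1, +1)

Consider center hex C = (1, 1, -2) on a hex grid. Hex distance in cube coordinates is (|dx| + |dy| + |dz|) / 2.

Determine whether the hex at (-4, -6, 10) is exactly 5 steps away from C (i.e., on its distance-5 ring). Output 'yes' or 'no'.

Answer: no

Derivation:
|px - cx| = |-4 - 1| = 5
|py - cy| = |-6 - 1| = 7
|pz - cz| = |10 - (-2)| = 12
distance = (5+7+12)/2 = 24/2 = 12
radius = 5; distance != radius -> no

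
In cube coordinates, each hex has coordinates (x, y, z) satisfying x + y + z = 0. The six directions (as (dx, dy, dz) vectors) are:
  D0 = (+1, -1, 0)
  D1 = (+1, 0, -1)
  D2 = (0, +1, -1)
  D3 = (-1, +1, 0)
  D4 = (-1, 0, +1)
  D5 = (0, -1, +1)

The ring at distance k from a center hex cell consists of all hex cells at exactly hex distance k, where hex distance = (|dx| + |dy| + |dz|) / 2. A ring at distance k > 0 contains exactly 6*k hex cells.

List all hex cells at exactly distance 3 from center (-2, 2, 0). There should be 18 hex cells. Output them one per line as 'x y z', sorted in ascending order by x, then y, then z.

Walk ring at distance 3 from (-2, 2, 0):
Start at center + D4*3 = (-5, 2, 3)
  hex 0: (-5, 2, 3)
  hex 1: (-4, 1, 3)
  hex 2: (-3, 0, 3)
  hex 3: (-2, -1, 3)
  hex 4: (-1, -1, 2)
  hex 5: (0, -1, 1)
  hex 6: (1, -1, 0)
  hex 7: (1, 0, -1)
  hex 8: (1, 1, -2)
  hex 9: (1, 2, -3)
  hex 10: (0, 3, -3)
  hex 11: (-1, 4, -3)
  hex 12: (-2, 5, -3)
  hex 13: (-3, 5, -2)
  hex 14: (-4, 5, -1)
  hex 15: (-5, 5, 0)
  hex 16: (-5, 4, 1)
  hex 17: (-5, 3, 2)
Sorted: 18 hexes.

Answer: -5 2 3
-5 3 2
-5 4 1
-5 5 0
-4 1 3
-4 5 -1
-3 0 3
-3 5 -2
-2 -1 3
-2 5 -3
-1 -1 2
-1 4 -3
0 -1 1
0 3 -3
1 -1 0
1 0 -1
1 1 -2
1 2 -3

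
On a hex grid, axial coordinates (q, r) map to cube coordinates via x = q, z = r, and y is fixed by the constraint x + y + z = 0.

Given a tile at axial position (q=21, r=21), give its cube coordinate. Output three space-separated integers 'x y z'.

x = q = 21
z = r = 21
y = -x - z = -(21) - (21) = -42

Answer: 21 -42 21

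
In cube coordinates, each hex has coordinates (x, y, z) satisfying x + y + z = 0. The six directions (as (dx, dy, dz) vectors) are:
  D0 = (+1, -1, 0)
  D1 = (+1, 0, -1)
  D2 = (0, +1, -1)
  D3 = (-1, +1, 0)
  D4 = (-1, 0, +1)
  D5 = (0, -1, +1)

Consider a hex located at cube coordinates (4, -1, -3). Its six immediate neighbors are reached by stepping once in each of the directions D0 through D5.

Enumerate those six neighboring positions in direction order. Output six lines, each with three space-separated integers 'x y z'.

Answer: 5 -2 -3
5 -1 -4
4 0 -4
3 0 -3
3 -1 -2
4 -2 -2

Derivation:
Center: (4, -1, -3). Add each direction:
  D0: (4, -1, -3) + (1, -1, 0) = (5, -2, -3)
  D1: (4, -1, -3) + (1, 0, -1) = (5, -1, -4)
  D2: (4, -1, -3) + (0, 1, -1) = (4, 0, -4)
  D3: (4, -1, -3) + (-1, 1, 0) = (3, 0, -3)
  D4: (4, -1, -3) + (-1, 0, 1) = (3, -1, -2)
  D5: (4, -1, -3) + (0, -1, 1) = (4, -2, -2)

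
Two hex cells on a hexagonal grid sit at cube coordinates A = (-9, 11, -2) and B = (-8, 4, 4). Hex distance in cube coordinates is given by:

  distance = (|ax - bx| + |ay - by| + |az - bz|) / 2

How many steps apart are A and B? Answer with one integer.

|ax - bx| = |-9 - (-8)| = 1
|ay - by| = |11 - 4| = 7
|az - bz| = |-2 - 4| = 6
distance = (1 + 7 + 6) / 2 = 14 / 2 = 7

Answer: 7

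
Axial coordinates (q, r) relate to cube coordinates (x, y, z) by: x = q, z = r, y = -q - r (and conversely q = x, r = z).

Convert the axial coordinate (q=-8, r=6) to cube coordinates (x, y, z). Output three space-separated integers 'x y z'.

x = q = -8
z = r = 6
y = -x - z = -(-8) - (6) = 2

Answer: -8 2 6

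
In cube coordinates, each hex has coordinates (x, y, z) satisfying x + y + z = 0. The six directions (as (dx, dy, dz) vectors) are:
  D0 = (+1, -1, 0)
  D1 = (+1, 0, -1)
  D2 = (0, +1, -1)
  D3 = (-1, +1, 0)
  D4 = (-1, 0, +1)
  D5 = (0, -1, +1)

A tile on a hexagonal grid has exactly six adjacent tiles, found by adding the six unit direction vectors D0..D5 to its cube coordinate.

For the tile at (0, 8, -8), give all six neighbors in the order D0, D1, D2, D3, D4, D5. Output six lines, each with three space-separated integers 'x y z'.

Answer: 1 7 -8
1 8 -9
0 9 -9
-1 9 -8
-1 8 -7
0 7 -7

Derivation:
Center: (0, 8, -8). Add each direction:
  D0: (0, 8, -8) + (1, -1, 0) = (1, 7, -8)
  D1: (0, 8, -8) + (1, 0, -1) = (1, 8, -9)
  D2: (0, 8, -8) + (0, 1, -1) = (0, 9, -9)
  D3: (0, 8, -8) + (-1, 1, 0) = (-1, 9, -8)
  D4: (0, 8, -8) + (-1, 0, 1) = (-1, 8, -7)
  D5: (0, 8, -8) + (0, -1, 1) = (0, 7, -7)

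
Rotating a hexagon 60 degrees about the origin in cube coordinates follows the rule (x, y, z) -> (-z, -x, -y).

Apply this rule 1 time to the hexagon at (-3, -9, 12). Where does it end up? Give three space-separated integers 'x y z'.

Start: (-3, -9, 12)
Step 1: (-3, -9, 12) -> (-(12), -(-3), -(-9)) = (-12, 3, 9)

Answer: -12 3 9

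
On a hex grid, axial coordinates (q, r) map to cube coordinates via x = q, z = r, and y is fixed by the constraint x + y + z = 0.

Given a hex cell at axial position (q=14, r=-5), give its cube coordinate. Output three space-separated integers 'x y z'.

x = q = 14
z = r = -5
y = -x - z = -(14) - (-5) = -9

Answer: 14 -9 -5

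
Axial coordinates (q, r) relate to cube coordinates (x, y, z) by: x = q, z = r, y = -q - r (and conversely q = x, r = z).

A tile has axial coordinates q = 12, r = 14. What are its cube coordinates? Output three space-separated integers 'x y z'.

x = q = 12
z = r = 14
y = -x - z = -(12) - (14) = -26

Answer: 12 -26 14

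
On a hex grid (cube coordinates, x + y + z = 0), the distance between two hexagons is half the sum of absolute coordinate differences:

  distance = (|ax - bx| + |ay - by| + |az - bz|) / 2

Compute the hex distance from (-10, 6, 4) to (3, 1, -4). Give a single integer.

Answer: 13

Derivation:
|ax - bx| = |-10 - 3| = 13
|ay - by| = |6 - 1| = 5
|az - bz| = |4 - (-4)| = 8
distance = (13 + 5 + 8) / 2 = 26 / 2 = 13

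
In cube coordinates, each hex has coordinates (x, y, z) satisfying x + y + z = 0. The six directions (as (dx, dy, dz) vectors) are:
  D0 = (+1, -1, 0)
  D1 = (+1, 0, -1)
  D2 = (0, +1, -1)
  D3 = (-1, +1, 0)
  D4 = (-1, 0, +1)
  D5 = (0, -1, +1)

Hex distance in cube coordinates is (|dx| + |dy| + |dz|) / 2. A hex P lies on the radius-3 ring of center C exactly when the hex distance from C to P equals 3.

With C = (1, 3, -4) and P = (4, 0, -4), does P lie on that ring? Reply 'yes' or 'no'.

|px - cx| = |4 - 1| = 3
|py - cy| = |0 - 3| = 3
|pz - cz| = |-4 - (-4)| = 0
distance = (3+3+0)/2 = 6/2 = 3
radius = 3; distance == radius -> yes

Answer: yes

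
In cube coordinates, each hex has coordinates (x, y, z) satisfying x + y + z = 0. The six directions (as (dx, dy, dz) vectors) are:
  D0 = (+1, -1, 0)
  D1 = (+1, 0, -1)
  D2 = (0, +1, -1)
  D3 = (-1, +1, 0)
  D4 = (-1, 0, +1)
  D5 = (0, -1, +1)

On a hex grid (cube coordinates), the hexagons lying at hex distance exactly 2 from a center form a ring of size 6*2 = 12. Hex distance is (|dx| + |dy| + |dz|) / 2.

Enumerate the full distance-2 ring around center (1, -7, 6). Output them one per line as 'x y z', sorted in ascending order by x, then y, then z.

Answer: -1 -7 8
-1 -6 7
-1 -5 6
0 -8 8
0 -5 5
1 -9 8
1 -5 4
2 -9 7
2 -6 4
3 -9 6
3 -8 5
3 -7 4

Derivation:
Walk ring at distance 2 from (1, -7, 6):
Start at center + D4*2 = (-1, -7, 8)
  hex 0: (-1, -7, 8)
  hex 1: (0, -8, 8)
  hex 2: (1, -9, 8)
  hex 3: (2, -9, 7)
  hex 4: (3, -9, 6)
  hex 5: (3, -8, 5)
  hex 6: (3, -7, 4)
  hex 7: (2, -6, 4)
  hex 8: (1, -5, 4)
  hex 9: (0, -5, 5)
  hex 10: (-1, -5, 6)
  hex 11: (-1, -6, 7)
Sorted: 12 hexes.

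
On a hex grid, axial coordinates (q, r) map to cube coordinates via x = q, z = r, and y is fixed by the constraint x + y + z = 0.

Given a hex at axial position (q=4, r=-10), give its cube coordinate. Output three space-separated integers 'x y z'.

x = q = 4
z = r = -10
y = -x - z = -(4) - (-10) = 6

Answer: 4 6 -10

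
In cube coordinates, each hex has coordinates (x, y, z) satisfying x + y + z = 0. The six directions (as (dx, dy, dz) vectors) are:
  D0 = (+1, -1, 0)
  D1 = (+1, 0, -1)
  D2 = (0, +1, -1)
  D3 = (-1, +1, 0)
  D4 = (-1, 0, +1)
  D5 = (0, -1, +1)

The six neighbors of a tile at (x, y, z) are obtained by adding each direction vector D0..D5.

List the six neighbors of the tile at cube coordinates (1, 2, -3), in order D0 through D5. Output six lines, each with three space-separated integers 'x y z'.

Answer: 2 1 -3
2 2 -4
1 3 -4
0 3 -3
0 2 -2
1 1 -2

Derivation:
Center: (1, 2, -3). Add each direction:
  D0: (1, 2, -3) + (1, -1, 0) = (2, 1, -3)
  D1: (1, 2, -3) + (1, 0, -1) = (2, 2, -4)
  D2: (1, 2, -3) + (0, 1, -1) = (1, 3, -4)
  D3: (1, 2, -3) + (-1, 1, 0) = (0, 3, -3)
  D4: (1, 2, -3) + (-1, 0, 1) = (0, 2, -2)
  D5: (1, 2, -3) + (0, -1, 1) = (1, 1, -2)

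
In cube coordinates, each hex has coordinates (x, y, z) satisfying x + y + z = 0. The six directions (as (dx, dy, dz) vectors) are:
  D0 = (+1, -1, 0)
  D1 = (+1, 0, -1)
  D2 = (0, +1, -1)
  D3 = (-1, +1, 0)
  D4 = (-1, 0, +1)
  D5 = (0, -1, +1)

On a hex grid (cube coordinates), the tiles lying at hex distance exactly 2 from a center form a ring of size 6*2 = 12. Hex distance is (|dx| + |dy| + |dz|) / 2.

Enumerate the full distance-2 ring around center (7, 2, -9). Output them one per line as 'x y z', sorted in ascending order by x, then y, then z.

Walk ring at distance 2 from (7, 2, -9):
Start at center + D4*2 = (5, 2, -7)
  hex 0: (5, 2, -7)
  hex 1: (6, 1, -7)
  hex 2: (7, 0, -7)
  hex 3: (8, 0, -8)
  hex 4: (9, 0, -9)
  hex 5: (9, 1, -10)
  hex 6: (9, 2, -11)
  hex 7: (8, 3, -11)
  hex 8: (7, 4, -11)
  hex 9: (6, 4, -10)
  hex 10: (5, 4, -9)
  hex 11: (5, 3, -8)
Sorted: 12 hexes.

Answer: 5 2 -7
5 3 -8
5 4 -9
6 1 -7
6 4 -10
7 0 -7
7 4 -11
8 0 -8
8 3 -11
9 0 -9
9 1 -10
9 2 -11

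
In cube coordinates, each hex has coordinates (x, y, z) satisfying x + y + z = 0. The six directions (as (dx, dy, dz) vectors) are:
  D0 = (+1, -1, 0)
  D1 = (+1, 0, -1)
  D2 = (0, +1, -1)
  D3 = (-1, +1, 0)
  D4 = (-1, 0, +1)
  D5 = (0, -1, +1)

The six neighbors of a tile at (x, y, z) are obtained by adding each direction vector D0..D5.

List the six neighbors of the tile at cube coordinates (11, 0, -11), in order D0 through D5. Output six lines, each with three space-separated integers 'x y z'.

Center: (11, 0, -11). Add each direction:
  D0: (11, 0, -11) + (1, -1, 0) = (12, -1, -11)
  D1: (11, 0, -11) + (1, 0, -1) = (12, 0, -12)
  D2: (11, 0, -11) + (0, 1, -1) = (11, 1, -12)
  D3: (11, 0, -11) + (-1, 1, 0) = (10, 1, -11)
  D4: (11, 0, -11) + (-1, 0, 1) = (10, 0, -10)
  D5: (11, 0, -11) + (0, -1, 1) = (11, -1, -10)

Answer: 12 -1 -11
12 0 -12
11 1 -12
10 1 -11
10 0 -10
11 -1 -10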